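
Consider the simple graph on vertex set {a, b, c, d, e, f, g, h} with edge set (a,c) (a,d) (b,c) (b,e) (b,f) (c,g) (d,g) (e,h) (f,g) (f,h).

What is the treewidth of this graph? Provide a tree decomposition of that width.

Every bag has size at most 3, so the width is 3 − 1 = 2 and tw(G) ≤ 2. Since d–a–c–g–d is a cycle in G, G is not acyclic. Forests are exactly the graphs of treewidth ≤ 1, so tw(G) ≥ 2. Hence tw(G) = 2 exactly.

Treewidth 2.
One such decomposition:
Bags: B1 = {a, d, g}  B2 = {a, c, g}  B3 = {c, f, g}  B4 = {b, c, f}  B5 = {b, f, h}  B6 = {b, e, h}
Tree: B1–B2, B2–B3, B3–B4, B4–B5, B5–B6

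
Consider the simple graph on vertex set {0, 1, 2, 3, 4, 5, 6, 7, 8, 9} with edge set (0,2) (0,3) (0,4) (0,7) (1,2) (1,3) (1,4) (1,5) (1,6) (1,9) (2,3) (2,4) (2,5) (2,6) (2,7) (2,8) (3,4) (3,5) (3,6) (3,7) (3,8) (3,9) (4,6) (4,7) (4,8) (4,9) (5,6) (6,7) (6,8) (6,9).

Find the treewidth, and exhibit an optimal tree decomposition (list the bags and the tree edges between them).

Treewidth 4.
One optimal decomposition is:
Bags: B1 = {1, 3, 4, 6, 9}  B2 = {1, 2, 3, 4, 6}  B3 = {2, 3, 4, 6, 7}  B4 = {1, 2, 3, 5, 6}  B5 = {2, 3, 4, 6, 8}  B6 = {0, 2, 3, 4, 7}
Tree: B1–B2, B2–B3, B2–B4, B3–B5, B3–B6

The largest bag has 5 vertices, giving width 4; this decomposition certifies tw(G) ≤ 4. On the other hand G contains the 5-clique {1, 3, 4, 6, 9}. A clique must lie in a single bag of any decomposition, so no decomposition can have width below 4. Combining the bounds, tw(G) = 4.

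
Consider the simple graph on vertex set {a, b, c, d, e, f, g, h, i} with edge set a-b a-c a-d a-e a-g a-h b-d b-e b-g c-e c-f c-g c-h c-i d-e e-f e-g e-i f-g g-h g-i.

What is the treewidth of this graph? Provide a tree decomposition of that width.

Treewidth 3.
One such decomposition:
Bags: B1 = {a, c, e, g}  B2 = {a, c, g, h}  B3 = {a, b, e, g}  B4 = {c, e, f, g}  B5 = {a, b, d, e}  B6 = {c, e, g, i}
Tree: B1–B2, B1–B3, B1–B4, B3–B5, B1–B6

Every bag has size at most 4, so the width is 4 − 1 = 3 and tw(G) ≤ 3. For the lower bound, the 4 vertices {a, b, d, e} are pairwise adjacent, and any tree decomposition puts a clique entirely inside one bag — forcing width ≥ 3. Therefore the treewidth is 3.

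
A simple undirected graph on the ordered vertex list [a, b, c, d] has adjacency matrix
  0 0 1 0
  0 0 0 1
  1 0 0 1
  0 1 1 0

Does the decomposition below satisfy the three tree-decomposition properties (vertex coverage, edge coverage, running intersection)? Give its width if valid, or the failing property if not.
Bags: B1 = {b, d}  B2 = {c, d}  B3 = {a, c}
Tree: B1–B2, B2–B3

Checking the three conditions: (i) the bags cover all of {a, b, c, d}; (ii) for each edge, some bag contains both endpoints; (iii) the bags containing any fixed vertex form a subtree. All hold, so the decomposition is valid with width 2 − 1 = 1.

Yes; width 1.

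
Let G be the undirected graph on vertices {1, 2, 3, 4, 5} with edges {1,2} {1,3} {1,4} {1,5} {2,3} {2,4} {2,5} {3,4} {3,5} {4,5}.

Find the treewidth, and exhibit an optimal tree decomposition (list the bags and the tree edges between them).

Treewidth 4.
One optimal decomposition is:
Bags: B1 = {1, 2, 3, 4, 5}
Tree: (single bag)

A single bag containing all 5 vertices is trivially a valid decomposition of width 4. For the lower bound, the 5 vertices {1, 2, 3, 4, 5} are pairwise adjacent, and any tree decomposition puts a clique entirely inside one bag — forcing width ≥ 4. Hence tw(G) = 4 exactly.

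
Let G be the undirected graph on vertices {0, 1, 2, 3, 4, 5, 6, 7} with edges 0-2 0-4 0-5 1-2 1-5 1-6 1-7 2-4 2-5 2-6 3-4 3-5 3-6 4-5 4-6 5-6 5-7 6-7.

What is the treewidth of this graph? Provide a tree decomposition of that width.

The largest bag has 4 vertices, giving width 3; this decomposition certifies tw(G) ≤ 3. Conversely, {0, 2, 4, 5} is a clique of size 4, and the vertices of any clique must share a bag in every tree decomposition; so some bag has ≥ 4 vertices and tw(G) ≥ 3. Combining the bounds, tw(G) = 3.

Treewidth 3.
One such decomposition:
Bags: B1 = {0, 2, 4, 5}  B2 = {2, 4, 5, 6}  B3 = {1, 2, 5, 6}  B4 = {3, 4, 5, 6}  B5 = {1, 5, 6, 7}
Tree: B1–B2, B2–B3, B2–B4, B3–B5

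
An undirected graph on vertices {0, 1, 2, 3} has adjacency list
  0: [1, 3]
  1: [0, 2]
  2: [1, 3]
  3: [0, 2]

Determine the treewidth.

A width-2 tree decomposition is:
Bags: B1 = {0, 2, 3}  B2 = {0, 1, 2}
Tree: B1–B2
Each bag holds 3 vertices, so the decomposition has width 2, which upper-bounds the treewidth. For the lower bound, G contains the cycle 2–3–0–1–2, so G is not a forest; only forests have treewidth ≤ 1, hence tw(G) ≥ 2. Hence tw(G) = 2 exactly.

2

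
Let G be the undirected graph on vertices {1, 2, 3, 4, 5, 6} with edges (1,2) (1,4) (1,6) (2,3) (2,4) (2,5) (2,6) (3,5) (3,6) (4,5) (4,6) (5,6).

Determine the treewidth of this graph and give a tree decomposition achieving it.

Every bag has size at most 4, so the width is 4 − 1 = 3 and tw(G) ≤ 3. On the other hand G contains the 4-clique {2, 3, 5, 6}. A clique must lie in a single bag of any decomposition, so no decomposition can have width below 3. Combining the bounds, tw(G) = 3.

Treewidth 3.
One optimal decomposition is:
Bags: B1 = {2, 3, 5, 6}  B2 = {2, 4, 5, 6}  B3 = {1, 2, 4, 6}
Tree: B1–B2, B2–B3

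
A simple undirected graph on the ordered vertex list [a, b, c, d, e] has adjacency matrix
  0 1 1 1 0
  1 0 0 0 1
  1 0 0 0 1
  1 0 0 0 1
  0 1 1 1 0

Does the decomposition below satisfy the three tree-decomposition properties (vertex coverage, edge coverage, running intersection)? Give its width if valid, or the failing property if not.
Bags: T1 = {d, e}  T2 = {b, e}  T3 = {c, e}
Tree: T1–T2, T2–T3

No — vertex a appears in no bag.

A tree decomposition must satisfy three properties: every vertex lies in some bag; for every edge, both endpoints lie together in some bag; and for every vertex, the bags containing it form a connected subtree. Here vertex a appears in no bag, so the decomposition is invalid.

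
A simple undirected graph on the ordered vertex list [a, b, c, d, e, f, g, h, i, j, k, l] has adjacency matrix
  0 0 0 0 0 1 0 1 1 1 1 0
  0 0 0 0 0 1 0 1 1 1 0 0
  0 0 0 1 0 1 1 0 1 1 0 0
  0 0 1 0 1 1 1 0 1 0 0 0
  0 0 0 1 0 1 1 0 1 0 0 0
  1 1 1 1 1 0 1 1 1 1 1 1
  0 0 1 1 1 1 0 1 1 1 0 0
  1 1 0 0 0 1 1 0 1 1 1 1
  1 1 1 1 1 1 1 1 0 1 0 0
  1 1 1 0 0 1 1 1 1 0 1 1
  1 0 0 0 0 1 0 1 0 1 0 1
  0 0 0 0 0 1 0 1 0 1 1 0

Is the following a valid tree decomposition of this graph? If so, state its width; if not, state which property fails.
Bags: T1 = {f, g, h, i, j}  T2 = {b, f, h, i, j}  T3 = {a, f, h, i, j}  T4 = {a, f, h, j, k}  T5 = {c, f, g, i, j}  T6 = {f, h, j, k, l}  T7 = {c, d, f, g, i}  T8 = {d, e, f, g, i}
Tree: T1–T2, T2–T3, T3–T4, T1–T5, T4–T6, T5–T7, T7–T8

Yes; width 4.

Checking the three conditions: (i) the bags cover all of {a, b, c, d, e, f, g, h, i, j, k, l}; (ii) for each edge, some bag contains both endpoints; (iii) the bags containing any fixed vertex form a subtree. All hold, so the decomposition is valid with width 5 − 1 = 4.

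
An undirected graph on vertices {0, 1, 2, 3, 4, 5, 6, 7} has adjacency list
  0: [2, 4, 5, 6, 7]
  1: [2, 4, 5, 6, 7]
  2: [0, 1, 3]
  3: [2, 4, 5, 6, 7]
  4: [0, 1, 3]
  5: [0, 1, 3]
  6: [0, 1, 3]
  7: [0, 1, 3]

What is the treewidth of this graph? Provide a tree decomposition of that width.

Treewidth 3.
Bags: B1 = {0, 1, 3, 5}  B2 = {0, 1, 3, 7}  B3 = {0, 1, 3, 6}  B4 = {0, 1, 3, 4}  B5 = {0, 1, 2, 3}
Tree: B1–B2, B2–B3, B3–B4, B4–B5

Each bag holds 4 vertices, so the decomposition has width 3, which upper-bounds the treewidth. For the lower bound: the 4 vertex sets {1,5}, {3,7}, {0}, {6} are disjoint, each induces a connected subgraph, and every pair is joined by at least one edge of G. Contracting each set to a single vertex therefore yields K_{4} as a minor, and since treewidth is minor-monotone, tw(G) ≥ tw(K_{4}) = 3. Therefore the treewidth is 3.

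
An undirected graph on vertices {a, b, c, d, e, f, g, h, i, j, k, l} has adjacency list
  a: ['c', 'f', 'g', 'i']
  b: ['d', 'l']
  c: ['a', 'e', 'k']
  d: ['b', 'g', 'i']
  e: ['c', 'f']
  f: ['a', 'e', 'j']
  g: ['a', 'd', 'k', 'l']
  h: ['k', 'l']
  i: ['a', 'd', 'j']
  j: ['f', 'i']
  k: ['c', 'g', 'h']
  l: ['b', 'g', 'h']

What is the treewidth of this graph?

A width-3 tree decomposition is:
Bags: B1 = {e, f, i, j}  B2 = {a, e, f, i}  B3 = {a, c, e, i}  B4 = {a, c, d, i}  B5 = {a, c, d, g}  B6 = {c, d, g, k}  B7 = {b, d, g, k}  B8 = {b, g, k, l}  B9 = {b, h, k, l}
Tree: B1–B2, B2–B3, B3–B4, B4–B5, B5–B6, B6–B7, B7–B8, B8–B9
The largest bag has 4 vertices, giving width 3; this decomposition certifies tw(G) ≤ 3. For the lower bound: the 4 vertex sets {e,f,j}, {i}, {a}, {c,d,g,k} are disjoint, each induces a connected subgraph, and every pair is joined by at least one edge of G. Contracting each set to a single vertex therefore yields K_{4} as a minor, and since treewidth is minor-monotone, tw(G) ≥ tw(K_{4}) = 3. Therefore the treewidth is 3.

3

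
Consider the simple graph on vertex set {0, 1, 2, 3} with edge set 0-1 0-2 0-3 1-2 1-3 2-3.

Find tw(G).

3

A width-3 tree decomposition is:
Bags: B1 = {0, 1, 2, 3}
Tree: (single bag)
A single bag containing all 4 vertices is trivially a valid decomposition of width 3. Conversely, {0, 1, 2, 3} is a clique of size 4, and the vertices of any clique must share a bag in every tree decomposition; so some bag has ≥ 4 vertices and tw(G) ≥ 3. Combining the bounds, tw(G) = 3.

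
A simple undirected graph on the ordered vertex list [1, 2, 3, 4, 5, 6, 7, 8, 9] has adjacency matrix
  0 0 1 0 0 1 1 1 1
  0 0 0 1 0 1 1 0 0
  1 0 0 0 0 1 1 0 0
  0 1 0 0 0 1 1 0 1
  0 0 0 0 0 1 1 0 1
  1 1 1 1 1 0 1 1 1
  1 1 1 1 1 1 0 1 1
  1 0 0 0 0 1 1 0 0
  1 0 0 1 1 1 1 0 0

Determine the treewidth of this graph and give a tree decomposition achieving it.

Treewidth 3.
One such decomposition:
Bags: B1 = {1, 6, 7, 9}  B2 = {1, 3, 6, 7}  B3 = {4, 6, 7, 9}  B4 = {2, 4, 6, 7}  B5 = {5, 6, 7, 9}  B6 = {1, 6, 7, 8}
Tree: B1–B2, B1–B3, B3–B4, B3–B5, B2–B6

Each bag holds 4 vertices, so the decomposition has width 3, which upper-bounds the treewidth. On the other hand G contains the 4-clique {1, 6, 7, 8}. A clique must lie in a single bag of any decomposition, so no decomposition can have width below 3. Hence tw(G) = 3 exactly.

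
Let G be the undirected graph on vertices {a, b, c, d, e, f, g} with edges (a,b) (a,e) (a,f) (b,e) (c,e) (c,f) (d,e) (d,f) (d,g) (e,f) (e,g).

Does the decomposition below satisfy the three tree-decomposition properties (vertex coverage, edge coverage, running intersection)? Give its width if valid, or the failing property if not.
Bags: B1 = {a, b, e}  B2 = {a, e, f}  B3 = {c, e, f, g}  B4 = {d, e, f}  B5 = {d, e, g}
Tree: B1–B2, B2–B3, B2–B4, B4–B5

A tree decomposition must satisfy three properties: every vertex lies in some bag; for every edge, both endpoints lie together in some bag; and for every vertex, the bags containing it form a connected subtree. Here bags containing vertex g are not connected in the tree, so the decomposition is invalid.

No — bags containing vertex g are not connected in the tree.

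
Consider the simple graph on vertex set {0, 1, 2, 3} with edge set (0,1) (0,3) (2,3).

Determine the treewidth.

1

A width-1 tree decomposition is:
Bags: B1 = {0, 3}  B2 = {0, 1}  B3 = {2, 3}
Tree: B1–B2, B1–B3
The largest bag has 2 vertices, giving width 1; this decomposition certifies tw(G) ≤ 1. Any graph with an edge has treewidth ≥ 1, and G has the edge 0–3. Hence tw(G) = 1 exactly.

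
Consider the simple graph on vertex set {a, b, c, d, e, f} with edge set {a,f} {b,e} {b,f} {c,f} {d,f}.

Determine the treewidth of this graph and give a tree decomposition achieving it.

Every bag has size at most 2, so the width is 2 − 1 = 1 and tw(G) ≤ 1. Since G has at least one edge (e.g. e–b), it is not an edgeless graph, so tw(G) ≥ 1. Therefore the treewidth is 1.

Treewidth 1.
One optimal decomposition is:
Bags: B1 = {b, e}  B2 = {b, f}  B3 = {c, f}  B4 = {d, f}  B5 = {a, f}
Tree: B1–B2, B2–B3, B3–B4, B3–B5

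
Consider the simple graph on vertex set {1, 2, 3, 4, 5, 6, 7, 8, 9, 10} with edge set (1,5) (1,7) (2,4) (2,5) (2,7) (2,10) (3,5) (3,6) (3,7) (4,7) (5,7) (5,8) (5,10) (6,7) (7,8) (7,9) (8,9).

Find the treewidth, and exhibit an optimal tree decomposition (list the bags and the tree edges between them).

The largest bag has 3 vertices, giving width 2; this decomposition certifies tw(G) ≤ 2. Conversely, {2, 5, 10} is a clique of size 3, and the vertices of any clique must share a bag in every tree decomposition; so some bag has ≥ 3 vertices and tw(G) ≥ 2. Combining the bounds, tw(G) = 2.

Treewidth 2.
One such decomposition:
Bags: B1 = {2, 5, 7}  B2 = {3, 5, 7}  B3 = {5, 7, 8}  B4 = {7, 8, 9}  B5 = {2, 4, 7}  B6 = {2, 5, 10}  B7 = {1, 5, 7}  B8 = {3, 6, 7}
Tree: B1–B2, B2–B3, B3–B4, B1–B5, B1–B6, B1–B7, B2–B8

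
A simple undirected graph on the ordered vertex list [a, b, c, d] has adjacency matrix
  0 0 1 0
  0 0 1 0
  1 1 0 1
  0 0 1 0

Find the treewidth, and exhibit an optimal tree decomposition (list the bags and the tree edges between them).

Every bag has size at most 2, so the width is 2 − 1 = 1 and tw(G) ≤ 1. G has an edge, so its treewidth is at least 1. Hence tw(G) = 1 exactly.

Treewidth 1.
One such decomposition:
Bags: B1 = {c, d}  B2 = {a, c}  B3 = {b, c}
Tree: B1–B2, B2–B3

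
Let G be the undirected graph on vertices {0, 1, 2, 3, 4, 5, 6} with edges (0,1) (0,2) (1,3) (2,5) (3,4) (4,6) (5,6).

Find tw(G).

A width-2 tree decomposition is:
Bags: B1 = {4, 5, 6}  B2 = {3, 4, 5}  B3 = {1, 3, 5}  B4 = {0, 1, 5}  B5 = {0, 2, 5}
Tree: B1–B2, B2–B3, B3–B4, B4–B5
Every bag has size at most 3, so the width is 3 − 1 = 2 and tw(G) ≤ 2. The edges 5–6–4–3–1–0–2–5 form a cycle, so G is not a tree and its treewidth is at least 2. Combining the bounds, tw(G) = 2.

2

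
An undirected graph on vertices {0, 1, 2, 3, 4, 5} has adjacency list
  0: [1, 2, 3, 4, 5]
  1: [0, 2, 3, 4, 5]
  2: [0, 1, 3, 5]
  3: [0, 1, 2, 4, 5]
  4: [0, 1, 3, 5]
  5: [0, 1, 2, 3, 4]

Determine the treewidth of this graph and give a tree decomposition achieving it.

The largest bag has 5 vertices, giving width 4; this decomposition certifies tw(G) ≤ 4. Conversely, {0, 1, 2, 3, 5} is a clique of size 5, and the vertices of any clique must share a bag in every tree decomposition; so some bag has ≥ 5 vertices and tw(G) ≥ 4. The upper and lower bounds meet at 4, so that is the treewidth.

Treewidth 4.
Bags: B1 = {0, 1, 3, 4, 5}  B2 = {0, 1, 2, 3, 5}
Tree: B1–B2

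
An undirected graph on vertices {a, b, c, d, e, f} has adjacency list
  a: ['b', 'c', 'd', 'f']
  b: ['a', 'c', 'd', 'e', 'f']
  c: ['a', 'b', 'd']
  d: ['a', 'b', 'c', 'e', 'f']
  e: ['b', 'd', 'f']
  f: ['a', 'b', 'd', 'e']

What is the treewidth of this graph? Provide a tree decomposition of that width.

Each bag holds 4 vertices, so the decomposition has width 3, which upper-bounds the treewidth. For the lower bound, the 4 vertices {b, d, e, f} are pairwise adjacent, and any tree decomposition puts a clique entirely inside one bag — forcing width ≥ 3. Combining the bounds, tw(G) = 3.

Treewidth 3.
One optimal decomposition is:
Bags: B1 = {a, b, c, d}  B2 = {a, b, d, f}  B3 = {b, d, e, f}
Tree: B1–B2, B2–B3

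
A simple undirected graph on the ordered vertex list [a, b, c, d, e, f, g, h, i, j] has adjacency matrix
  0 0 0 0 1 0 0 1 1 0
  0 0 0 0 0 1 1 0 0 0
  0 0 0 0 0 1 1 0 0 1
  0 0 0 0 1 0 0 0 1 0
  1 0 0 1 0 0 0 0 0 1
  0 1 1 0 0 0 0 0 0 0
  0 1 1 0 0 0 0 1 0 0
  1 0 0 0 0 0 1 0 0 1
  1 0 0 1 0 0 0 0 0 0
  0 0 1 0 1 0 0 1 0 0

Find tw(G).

A width-2 tree decomposition is:
Bags: B1 = {b, c, f}  B2 = {b, c, g}  B3 = {c, g, j}  B4 = {g, h, j}  B5 = {e, h, j}  B6 = {a, e, h}  B7 = {a, d, e}  B8 = {a, d, i}
Tree: B1–B2, B2–B3, B3–B4, B4–B5, B5–B6, B6–B7, B7–B8
Every bag has size at most 3, so the width is 3 − 1 = 2 and tw(G) ≤ 2. The edges f–b–g–c–f form a cycle, so G is not a tree and its treewidth is at least 2. Combining the bounds, tw(G) = 2.

2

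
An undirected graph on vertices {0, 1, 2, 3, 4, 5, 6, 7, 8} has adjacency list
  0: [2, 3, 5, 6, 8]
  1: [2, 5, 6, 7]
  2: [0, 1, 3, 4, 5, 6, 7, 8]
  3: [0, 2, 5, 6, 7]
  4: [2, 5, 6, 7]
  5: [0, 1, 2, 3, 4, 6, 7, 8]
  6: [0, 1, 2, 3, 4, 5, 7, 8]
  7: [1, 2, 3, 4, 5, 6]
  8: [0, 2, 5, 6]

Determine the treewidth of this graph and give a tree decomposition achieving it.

Every bag has size at most 5, so the width is 5 − 1 = 4 and tw(G) ≤ 4. Conversely, {0, 2, 5, 6, 8} is a clique of size 5, and the vertices of any clique must share a bag in every tree decomposition; so some bag has ≥ 5 vertices and tw(G) ≥ 4. Combining the bounds, tw(G) = 4.

Treewidth 4.
Bags: B1 = {2, 3, 5, 6, 7}  B2 = {0, 2, 3, 5, 6}  B3 = {0, 2, 5, 6, 8}  B4 = {2, 4, 5, 6, 7}  B5 = {1, 2, 5, 6, 7}
Tree: B1–B2, B2–B3, B1–B4, B1–B5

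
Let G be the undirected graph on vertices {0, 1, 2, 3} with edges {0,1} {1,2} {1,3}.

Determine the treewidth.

1

A width-1 tree decomposition is:
Bags: B1 = {1, 3}  B2 = {1, 2}  B3 = {0, 1}
Tree: B1–B2, B2–B3
Every bag has size at most 2, so the width is 2 − 1 = 1 and tw(G) ≤ 1. Any graph with an edge has treewidth ≥ 1, and G has the edge 3–1. The upper and lower bounds meet at 1, so that is the treewidth.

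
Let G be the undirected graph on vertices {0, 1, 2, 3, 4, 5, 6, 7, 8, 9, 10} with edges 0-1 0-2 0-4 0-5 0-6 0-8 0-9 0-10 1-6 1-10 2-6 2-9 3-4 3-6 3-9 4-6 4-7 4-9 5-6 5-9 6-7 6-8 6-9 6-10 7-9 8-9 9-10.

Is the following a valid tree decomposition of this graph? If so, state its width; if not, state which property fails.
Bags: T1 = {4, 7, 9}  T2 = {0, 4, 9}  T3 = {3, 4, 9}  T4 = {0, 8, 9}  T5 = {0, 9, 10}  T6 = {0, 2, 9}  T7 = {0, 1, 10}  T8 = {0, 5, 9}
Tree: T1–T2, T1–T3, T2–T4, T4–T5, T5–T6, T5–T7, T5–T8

No — vertex 6 appears in no bag.

A tree decomposition must satisfy three properties: every vertex lies in some bag; for every edge, both endpoints lie together in some bag; and for every vertex, the bags containing it form a connected subtree. Here vertex 6 appears in no bag, so the decomposition is invalid.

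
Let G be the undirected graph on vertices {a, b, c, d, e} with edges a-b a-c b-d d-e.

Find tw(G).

A width-1 tree decomposition is:
Bags: B1 = {a, c}  B2 = {a, b}  B3 = {b, d}  B4 = {d, e}
Tree: B1–B2, B2–B3, B3–B4
Each bag holds 2 vertices, so the decomposition has width 1, which upper-bounds the treewidth. Since G has at least one edge (e.g. c–a), it is not an edgeless graph, so tw(G) ≥ 1. Combining the bounds, tw(G) = 1.

1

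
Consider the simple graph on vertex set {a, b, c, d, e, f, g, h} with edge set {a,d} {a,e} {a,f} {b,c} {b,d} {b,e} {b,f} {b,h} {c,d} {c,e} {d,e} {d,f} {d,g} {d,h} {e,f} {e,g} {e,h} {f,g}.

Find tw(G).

A width-3 tree decomposition is:
Bags: B1 = {a, d, e, f}  B2 = {b, d, e, f}  B3 = {b, c, d, e}  B4 = {b, d, e, h}  B5 = {d, e, f, g}
Tree: B1–B2, B2–B3, B3–B4, B1–B5
The largest bag has 4 vertices, giving width 3; this decomposition certifies tw(G) ≤ 3. For the lower bound, the 4 vertices {b, d, e, h} are pairwise adjacent, and any tree decomposition puts a clique entirely inside one bag — forcing width ≥ 3. Therefore the treewidth is 3.

3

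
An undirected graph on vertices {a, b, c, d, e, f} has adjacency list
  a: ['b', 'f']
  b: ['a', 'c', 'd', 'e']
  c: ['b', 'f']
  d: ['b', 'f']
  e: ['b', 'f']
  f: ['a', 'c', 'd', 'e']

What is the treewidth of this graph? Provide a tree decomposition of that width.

Treewidth 2.
One such decomposition:
Bags: B1 = {a, b, f}  B2 = {b, e, f}  B3 = {b, c, f}  B4 = {b, d, f}
Tree: B1–B2, B2–B3, B3–B4

Every bag has size at most 3, so the width is 3 − 1 = 2 and tw(G) ≤ 2. Since a–b–e–f–a is a cycle in G, G is not acyclic. Forests are exactly the graphs of treewidth ≤ 1, so tw(G) ≥ 2. The upper and lower bounds meet at 2, so that is the treewidth.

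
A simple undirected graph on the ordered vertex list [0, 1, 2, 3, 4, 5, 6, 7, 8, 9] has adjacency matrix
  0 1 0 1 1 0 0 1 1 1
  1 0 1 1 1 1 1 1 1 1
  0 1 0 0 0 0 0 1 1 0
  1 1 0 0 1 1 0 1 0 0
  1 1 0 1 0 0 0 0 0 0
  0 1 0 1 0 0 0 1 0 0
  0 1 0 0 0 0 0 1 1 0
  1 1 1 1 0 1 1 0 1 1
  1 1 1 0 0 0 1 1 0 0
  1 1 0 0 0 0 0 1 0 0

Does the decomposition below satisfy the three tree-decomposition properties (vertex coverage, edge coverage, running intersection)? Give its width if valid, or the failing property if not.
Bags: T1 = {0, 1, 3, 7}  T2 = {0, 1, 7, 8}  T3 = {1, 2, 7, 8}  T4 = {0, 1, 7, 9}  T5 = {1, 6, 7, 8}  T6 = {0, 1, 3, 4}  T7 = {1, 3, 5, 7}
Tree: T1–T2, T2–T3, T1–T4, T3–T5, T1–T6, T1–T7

Yes; width 3.

Checking the three conditions: (i) the bags cover all of {0, 1, 2, 3, 4, 5, 6, 7, 8, 9}; (ii) for each edge, some bag contains both endpoints; (iii) the bags containing any fixed vertex form a subtree. All hold, so the decomposition is valid with width 4 − 1 = 3.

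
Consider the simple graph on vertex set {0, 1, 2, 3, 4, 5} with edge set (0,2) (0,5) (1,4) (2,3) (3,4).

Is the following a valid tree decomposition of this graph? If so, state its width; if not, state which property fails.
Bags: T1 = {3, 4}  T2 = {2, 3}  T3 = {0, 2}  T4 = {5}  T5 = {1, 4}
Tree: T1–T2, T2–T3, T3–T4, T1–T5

No — edge (0,5) lies in no bag.

A tree decomposition must satisfy three properties: every vertex lies in some bag; for every edge, both endpoints lie together in some bag; and for every vertex, the bags containing it form a connected subtree. Here edge (0,5) lies in no bag, so the decomposition is invalid.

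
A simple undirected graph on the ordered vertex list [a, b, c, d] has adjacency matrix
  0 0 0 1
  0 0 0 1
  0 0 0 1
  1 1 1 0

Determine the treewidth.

1

A width-1 tree decomposition is:
Bags: B1 = {c, d}  B2 = {b, d}  B3 = {a, d}
Tree: B1–B2, B2–B3
Every bag has size at most 2, so the width is 2 − 1 = 1 and tw(G) ≤ 1. G has an edge, so its treewidth is at least 1. Hence tw(G) = 1 exactly.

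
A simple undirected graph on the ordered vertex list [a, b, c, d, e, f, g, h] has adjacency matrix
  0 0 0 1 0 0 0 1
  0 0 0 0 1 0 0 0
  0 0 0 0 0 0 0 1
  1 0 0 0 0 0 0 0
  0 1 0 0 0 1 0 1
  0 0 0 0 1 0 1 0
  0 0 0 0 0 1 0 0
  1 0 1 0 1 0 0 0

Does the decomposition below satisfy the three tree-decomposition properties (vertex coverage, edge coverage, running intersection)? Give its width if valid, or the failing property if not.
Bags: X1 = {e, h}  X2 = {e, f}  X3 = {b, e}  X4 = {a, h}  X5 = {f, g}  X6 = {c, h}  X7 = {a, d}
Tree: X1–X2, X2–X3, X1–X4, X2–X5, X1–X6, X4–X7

Checking the three conditions: (i) the bags cover all of {a, b, c, d, e, f, g, h}; (ii) for each edge, some bag contains both endpoints; (iii) the bags containing any fixed vertex form a subtree. All hold, so the decomposition is valid with width 2 − 1 = 1.

Yes; width 1.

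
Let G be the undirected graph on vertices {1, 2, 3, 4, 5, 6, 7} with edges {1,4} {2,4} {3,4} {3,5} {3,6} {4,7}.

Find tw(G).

A width-1 tree decomposition is:
Bags: B1 = {3, 4}  B2 = {2, 4}  B3 = {3, 5}  B4 = {3, 6}  B5 = {1, 4}  B6 = {4, 7}
Tree: B1–B2, B1–B3, B3–B4, B2–B5, B1–B6
The largest bag has 2 vertices, giving width 1; this decomposition certifies tw(G) ≤ 1. Any graph with an edge has treewidth ≥ 1, and G has the edge 4–3. Therefore the treewidth is 1.

1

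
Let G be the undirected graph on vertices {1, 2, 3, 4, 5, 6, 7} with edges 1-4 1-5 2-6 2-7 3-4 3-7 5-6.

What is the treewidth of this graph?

A width-2 tree decomposition is:
Bags: B1 = {2, 5, 6}  B2 = {1, 2, 5}  B3 = {1, 2, 4}  B4 = {2, 3, 4}  B5 = {2, 3, 7}
Tree: B1–B2, B2–B3, B3–B4, B4–B5
Each bag holds 3 vertices, so the decomposition has width 2, which upper-bounds the treewidth. Since 2–6–5–1–4–3–7–2 is a cycle in G, G is not acyclic. Forests are exactly the graphs of treewidth ≤ 1, so tw(G) ≥ 2. Hence tw(G) = 2 exactly.

2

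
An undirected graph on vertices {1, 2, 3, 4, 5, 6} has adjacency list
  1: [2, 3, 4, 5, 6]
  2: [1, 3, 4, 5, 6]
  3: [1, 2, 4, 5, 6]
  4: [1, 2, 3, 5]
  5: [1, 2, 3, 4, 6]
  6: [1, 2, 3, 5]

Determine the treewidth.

A width-4 tree decomposition is:
Bags: B1 = {1, 2, 3, 4, 5}  B2 = {1, 2, 3, 5, 6}
Tree: B1–B2
Every bag has size at most 5, so the width is 5 − 1 = 4 and tw(G) ≤ 4. On the other hand G contains the 5-clique {1, 2, 3, 4, 5}. A clique must lie in a single bag of any decomposition, so no decomposition can have width below 4. Combining the bounds, tw(G) = 4.

4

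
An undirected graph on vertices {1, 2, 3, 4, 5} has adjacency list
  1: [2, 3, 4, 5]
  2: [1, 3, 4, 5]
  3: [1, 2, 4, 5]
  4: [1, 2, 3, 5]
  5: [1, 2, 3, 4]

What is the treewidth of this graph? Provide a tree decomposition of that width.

A single bag containing all 5 vertices is trivially a valid decomposition of width 4. Conversely, {1, 2, 3, 4, 5} is a clique of size 5, and the vertices of any clique must share a bag in every tree decomposition; so some bag has ≥ 5 vertices and tw(G) ≥ 4. The upper and lower bounds meet at 4, so that is the treewidth.

Treewidth 4.
One such decomposition:
Bags: B1 = {1, 2, 3, 4, 5}
Tree: (single bag)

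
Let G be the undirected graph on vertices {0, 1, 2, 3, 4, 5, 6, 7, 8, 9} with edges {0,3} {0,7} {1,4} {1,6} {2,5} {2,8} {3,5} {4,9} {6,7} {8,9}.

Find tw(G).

2

A width-2 tree decomposition is:
Bags: B1 = {1, 6, 7}  B2 = {1, 4, 7}  B3 = {4, 7, 9}  B4 = {7, 8, 9}  B5 = {2, 7, 8}  B6 = {2, 5, 7}  B7 = {3, 5, 7}  B8 = {0, 3, 7}
Tree: B1–B2, B2–B3, B3–B4, B4–B5, B5–B6, B6–B7, B7–B8
Each bag holds 3 vertices, so the decomposition has width 2, which upper-bounds the treewidth. For the lower bound, G contains the cycle 7–6–1–4–9–8–2–5–3–0–7, so G is not a forest; only forests have treewidth ≤ 1, hence tw(G) ≥ 2. The upper and lower bounds meet at 2, so that is the treewidth.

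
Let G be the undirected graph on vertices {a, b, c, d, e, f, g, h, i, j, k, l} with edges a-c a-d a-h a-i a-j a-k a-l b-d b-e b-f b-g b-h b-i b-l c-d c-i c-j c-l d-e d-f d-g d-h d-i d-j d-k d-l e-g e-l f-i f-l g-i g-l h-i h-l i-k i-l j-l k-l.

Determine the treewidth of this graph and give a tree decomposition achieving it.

Treewidth 4.
One optimal decomposition is:
Bags: B1 = {b, d, h, i, l}  B2 = {b, d, g, i, l}  B3 = {a, d, h, i, l}  B4 = {a, c, d, i, l}  B5 = {b, d, e, g, l}  B6 = {b, d, f, i, l}  B7 = {a, d, i, k, l}  B8 = {a, c, d, j, l}
Tree: B1–B2, B1–B3, B3–B4, B2–B5, B2–B6, B3–B7, B4–B8

The largest bag has 5 vertices, giving width 4; this decomposition certifies tw(G) ≤ 4. Conversely, {a, c, d, j, l} is a clique of size 5, and the vertices of any clique must share a bag in every tree decomposition; so some bag has ≥ 5 vertices and tw(G) ≥ 4. Therefore the treewidth is 4.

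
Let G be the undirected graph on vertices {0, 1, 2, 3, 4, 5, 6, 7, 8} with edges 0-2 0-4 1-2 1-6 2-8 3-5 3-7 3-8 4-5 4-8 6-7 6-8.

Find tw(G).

3

A width-3 tree decomposition is:
Bags: B1 = {1, 3, 6, 7}  B2 = {1, 3, 6, 8}  B3 = {1, 2, 3, 8}  B4 = {2, 3, 5, 8}  B5 = {2, 4, 5, 8}  B6 = {0, 2, 4, 5}
Tree: B1–B2, B2–B3, B3–B4, B4–B5, B5–B6
The largest bag has 4 vertices, giving width 3; this decomposition certifies tw(G) ≤ 3. For the lower bound: the 4 vertex sets {1,6,7}, {3}, {8}, {0,2,4,5} are disjoint, each induces a connected subgraph, and every pair is joined by at least one edge of G. Contracting each set to a single vertex therefore yields K_{4} as a minor, and since treewidth is minor-monotone, tw(G) ≥ tw(K_{4}) = 3. Therefore the treewidth is 3.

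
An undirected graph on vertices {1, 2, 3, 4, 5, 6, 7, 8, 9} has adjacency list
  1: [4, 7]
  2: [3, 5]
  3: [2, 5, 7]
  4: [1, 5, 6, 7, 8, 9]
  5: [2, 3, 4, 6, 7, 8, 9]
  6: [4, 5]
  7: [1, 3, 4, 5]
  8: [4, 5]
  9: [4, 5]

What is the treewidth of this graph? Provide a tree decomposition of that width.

The largest bag has 3 vertices, giving width 2; this decomposition certifies tw(G) ≤ 2. For the lower bound, the 3 vertices {1, 4, 7} are pairwise adjacent, and any tree decomposition puts a clique entirely inside one bag — forcing width ≥ 2. Combining the bounds, tw(G) = 2.

Treewidth 2.
One such decomposition:
Bags: B1 = {4, 5, 7}  B2 = {3, 5, 7}  B3 = {1, 4, 7}  B4 = {4, 5, 8}  B5 = {4, 5, 9}  B6 = {4, 5, 6}  B7 = {2, 3, 5}
Tree: B1–B2, B1–B3, B1–B4, B4–B5, B5–B6, B2–B7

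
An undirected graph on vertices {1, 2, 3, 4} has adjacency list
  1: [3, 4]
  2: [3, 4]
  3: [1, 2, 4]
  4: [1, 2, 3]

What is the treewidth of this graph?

2

A width-2 tree decomposition is:
Bags: B1 = {2, 3, 4}  B2 = {1, 3, 4}
Tree: B1–B2
Every bag has size at most 3, so the width is 3 − 1 = 2 and tw(G) ≤ 2. Conversely, {1, 3, 4} is a clique of size 3, and the vertices of any clique must share a bag in every tree decomposition; so some bag has ≥ 3 vertices and tw(G) ≥ 2. Therefore the treewidth is 2.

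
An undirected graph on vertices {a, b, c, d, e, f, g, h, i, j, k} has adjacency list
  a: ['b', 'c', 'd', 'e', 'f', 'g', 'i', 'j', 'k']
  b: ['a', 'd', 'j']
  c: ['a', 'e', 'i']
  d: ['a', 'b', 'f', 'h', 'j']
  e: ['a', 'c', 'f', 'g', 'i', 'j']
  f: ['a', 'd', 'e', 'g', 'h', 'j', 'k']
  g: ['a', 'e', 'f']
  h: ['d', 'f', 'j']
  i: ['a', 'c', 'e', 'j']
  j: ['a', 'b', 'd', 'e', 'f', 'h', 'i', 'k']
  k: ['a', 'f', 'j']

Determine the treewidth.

A width-3 tree decomposition is:
Bags: B1 = {a, e, f, j}  B2 = {a, e, f, g}  B3 = {a, d, f, j}  B4 = {d, f, h, j}  B5 = {a, e, i, j}  B6 = {a, c, e, i}  B7 = {a, f, j, k}  B8 = {a, b, d, j}
Tree: B1–B2, B1–B3, B3–B4, B1–B5, B5–B6, B3–B7, B3–B8
The largest bag has 4 vertices, giving width 3; this decomposition certifies tw(G) ≤ 3. On the other hand G contains the 4-clique {d, f, h, j}. A clique must lie in a single bag of any decomposition, so no decomposition can have width below 3. Hence tw(G) = 3 exactly.

3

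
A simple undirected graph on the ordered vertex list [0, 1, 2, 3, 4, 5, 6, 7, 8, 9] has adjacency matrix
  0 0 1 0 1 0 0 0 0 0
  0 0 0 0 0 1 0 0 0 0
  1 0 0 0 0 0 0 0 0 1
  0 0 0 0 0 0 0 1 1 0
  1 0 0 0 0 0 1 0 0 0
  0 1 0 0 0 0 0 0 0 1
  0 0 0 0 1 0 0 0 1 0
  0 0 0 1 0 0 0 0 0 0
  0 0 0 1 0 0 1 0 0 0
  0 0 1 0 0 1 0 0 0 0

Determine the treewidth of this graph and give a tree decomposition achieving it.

Treewidth 1.
Bags: B1 = {3, 7}  B2 = {3, 8}  B3 = {6, 8}  B4 = {4, 6}  B5 = {0, 4}  B6 = {0, 2}  B7 = {2, 9}  B8 = {5, 9}  B9 = {1, 5}
Tree: B1–B2, B2–B3, B3–B4, B4–B5, B5–B6, B6–B7, B7–B8, B8–B9

Each bag holds 2 vertices, so the decomposition has width 1, which upper-bounds the treewidth. Any graph with an edge has treewidth ≥ 1, and G has the edge 7–3. Hence tw(G) = 1 exactly.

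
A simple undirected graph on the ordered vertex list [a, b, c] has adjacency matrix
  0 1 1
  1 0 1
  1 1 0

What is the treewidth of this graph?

A width-2 tree decomposition is:
Bags: B1 = {a, b, c}
Tree: (single bag)
With just one bag of size 3, the width is 3 − 1 = 2, so tw(G) ≤ 2. For the lower bound, the 3 vertices {a, b, c} are pairwise adjacent, and any tree decomposition puts a clique entirely inside one bag — forcing width ≥ 2. Therefore the treewidth is 2.

2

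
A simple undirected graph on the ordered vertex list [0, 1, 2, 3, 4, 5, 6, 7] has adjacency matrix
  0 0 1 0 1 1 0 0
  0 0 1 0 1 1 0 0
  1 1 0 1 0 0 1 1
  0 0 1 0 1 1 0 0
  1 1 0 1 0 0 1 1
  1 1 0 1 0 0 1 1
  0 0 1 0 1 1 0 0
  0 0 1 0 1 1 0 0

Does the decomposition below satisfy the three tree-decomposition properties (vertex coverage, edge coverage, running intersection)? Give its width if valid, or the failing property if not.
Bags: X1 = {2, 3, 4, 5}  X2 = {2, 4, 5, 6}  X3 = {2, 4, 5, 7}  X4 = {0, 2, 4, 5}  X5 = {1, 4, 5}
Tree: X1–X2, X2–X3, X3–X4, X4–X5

No — edge (2,1) lies in no bag.

A tree decomposition must satisfy three properties: every vertex lies in some bag; for every edge, both endpoints lie together in some bag; and for every vertex, the bags containing it form a connected subtree. Here edge (2,1) lies in no bag, so the decomposition is invalid.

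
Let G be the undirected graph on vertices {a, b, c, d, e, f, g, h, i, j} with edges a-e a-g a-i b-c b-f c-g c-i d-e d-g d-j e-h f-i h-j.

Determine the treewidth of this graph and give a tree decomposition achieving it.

The largest bag has 3 vertices, giving width 2; this decomposition certifies tw(G) ≤ 2. The edges b–f–i–c–b form a cycle, so G is not a tree and its treewidth is at least 2. Hence tw(G) = 2 exactly.

Treewidth 2.
Bags: B1 = {b, c, f}  B2 = {c, f, i}  B3 = {c, g, i}  B4 = {a, g, i}  B5 = {a, d, g}  B6 = {a, d, e}  B7 = {d, e, j}  B8 = {e, h, j}
Tree: B1–B2, B2–B3, B3–B4, B4–B5, B5–B6, B6–B7, B7–B8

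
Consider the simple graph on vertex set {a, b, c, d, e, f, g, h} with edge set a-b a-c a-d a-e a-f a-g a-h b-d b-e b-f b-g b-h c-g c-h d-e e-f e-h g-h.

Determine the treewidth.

3

A width-3 tree decomposition is:
Bags: B1 = {a, b, e, h}  B2 = {a, b, g, h}  B3 = {a, c, g, h}  B4 = {a, b, e, f}  B5 = {a, b, d, e}
Tree: B1–B2, B2–B3, B1–B4, B4–B5
Each bag holds 4 vertices, so the decomposition has width 3, which upper-bounds the treewidth. For the lower bound, the 4 vertices {a, c, g, h} are pairwise adjacent, and any tree decomposition puts a clique entirely inside one bag — forcing width ≥ 3. Combining the bounds, tw(G) = 3.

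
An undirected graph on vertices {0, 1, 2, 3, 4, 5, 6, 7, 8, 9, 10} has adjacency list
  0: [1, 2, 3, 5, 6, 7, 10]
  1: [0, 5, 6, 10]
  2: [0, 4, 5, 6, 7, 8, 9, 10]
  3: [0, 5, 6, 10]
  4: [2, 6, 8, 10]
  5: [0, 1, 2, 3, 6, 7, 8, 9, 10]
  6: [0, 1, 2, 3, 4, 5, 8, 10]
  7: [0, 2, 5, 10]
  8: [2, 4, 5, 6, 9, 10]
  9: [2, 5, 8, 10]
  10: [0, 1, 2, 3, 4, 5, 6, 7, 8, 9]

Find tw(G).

4

A width-4 tree decomposition is:
Bags: B1 = {0, 3, 5, 6, 10}  B2 = {0, 2, 5, 6, 10}  B3 = {2, 5, 6, 8, 10}  B4 = {0, 2, 5, 7, 10}  B5 = {2, 5, 8, 9, 10}  B6 = {2, 4, 6, 8, 10}  B7 = {0, 1, 5, 6, 10}
Tree: B1–B2, B2–B3, B2–B4, B3–B5, B3–B6, B1–B7
The largest bag has 5 vertices, giving width 4; this decomposition certifies tw(G) ≤ 4. Conversely, {2, 4, 6, 8, 10} is a clique of size 5, and the vertices of any clique must share a bag in every tree decomposition; so some bag has ≥ 5 vertices and tw(G) ≥ 4. Combining the bounds, tw(G) = 4.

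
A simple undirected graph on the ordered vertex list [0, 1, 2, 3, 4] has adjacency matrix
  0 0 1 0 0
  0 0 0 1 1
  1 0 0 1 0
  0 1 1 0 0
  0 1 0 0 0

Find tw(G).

A width-1 tree decomposition is:
Bags: B1 = {0, 2}  B2 = {2, 3}  B3 = {1, 3}  B4 = {1, 4}
Tree: B1–B2, B2–B3, B3–B4
The largest bag has 2 vertices, giving width 1; this decomposition certifies tw(G) ≤ 1. Since G has at least one edge (e.g. 0–2), it is not an edgeless graph, so tw(G) ≥ 1. Therefore the treewidth is 1.

1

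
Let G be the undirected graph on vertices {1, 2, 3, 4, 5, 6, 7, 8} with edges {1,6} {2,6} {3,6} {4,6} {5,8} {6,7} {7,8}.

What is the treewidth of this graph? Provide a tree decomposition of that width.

Treewidth 1.
One such decomposition:
Bags: B1 = {6, 7}  B2 = {1, 6}  B3 = {3, 6}  B4 = {4, 6}  B5 = {2, 6}  B6 = {7, 8}  B7 = {5, 8}
Tree: B1–B2, B1–B3, B1–B4, B1–B5, B1–B6, B6–B7

The largest bag has 2 vertices, giving width 1; this decomposition certifies tw(G) ≤ 1. G has an edge, so its treewidth is at least 1. Hence tw(G) = 1 exactly.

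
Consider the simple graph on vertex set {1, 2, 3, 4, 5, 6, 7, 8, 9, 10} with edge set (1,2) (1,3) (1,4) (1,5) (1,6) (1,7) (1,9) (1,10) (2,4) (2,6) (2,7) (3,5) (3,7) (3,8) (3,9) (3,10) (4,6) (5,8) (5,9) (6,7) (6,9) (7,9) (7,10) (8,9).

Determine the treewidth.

A width-3 tree decomposition is:
Bags: B1 = {1, 3, 5, 9}  B2 = {1, 3, 7, 9}  B3 = {1, 6, 7, 9}  B4 = {1, 2, 6, 7}  B5 = {1, 2, 4, 6}  B6 = {3, 5, 8, 9}  B7 = {1, 3, 7, 10}
Tree: B1–B2, B2–B3, B3–B4, B4–B5, B1–B6, B2–B7
Every bag has size at most 4, so the width is 4 − 1 = 3 and tw(G) ≤ 3. For the lower bound, the 4 vertices {3, 5, 8, 9} are pairwise adjacent, and any tree decomposition puts a clique entirely inside one bag — forcing width ≥ 3. Hence tw(G) = 3 exactly.

3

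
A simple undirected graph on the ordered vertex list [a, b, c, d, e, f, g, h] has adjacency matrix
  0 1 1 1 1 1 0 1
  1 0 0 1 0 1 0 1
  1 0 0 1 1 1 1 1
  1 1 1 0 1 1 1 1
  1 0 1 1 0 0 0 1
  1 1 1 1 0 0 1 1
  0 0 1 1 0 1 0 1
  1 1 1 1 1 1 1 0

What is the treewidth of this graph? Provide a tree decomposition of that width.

Each bag holds 5 vertices, so the decomposition has width 4, which upper-bounds the treewidth. For the lower bound, the 5 vertices {a, c, d, e, h} are pairwise adjacent, and any tree decomposition puts a clique entirely inside one bag — forcing width ≥ 4. Hence tw(G) = 4 exactly.

Treewidth 4.
One such decomposition:
Bags: B1 = {a, c, d, f, h}  B2 = {c, d, f, g, h}  B3 = {a, b, d, f, h}  B4 = {a, c, d, e, h}
Tree: B1–B2, B1–B3, B1–B4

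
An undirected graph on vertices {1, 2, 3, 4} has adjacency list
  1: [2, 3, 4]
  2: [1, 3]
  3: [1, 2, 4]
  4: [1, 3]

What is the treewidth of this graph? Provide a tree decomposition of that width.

The largest bag has 3 vertices, giving width 2; this decomposition certifies tw(G) ≤ 2. For the lower bound, the 3 vertices {1, 2, 3} are pairwise adjacent, and any tree decomposition puts a clique entirely inside one bag — forcing width ≥ 2. Therefore the treewidth is 2.

Treewidth 2.
One optimal decomposition is:
Bags: B1 = {1, 3, 4}  B2 = {1, 2, 3}
Tree: B1–B2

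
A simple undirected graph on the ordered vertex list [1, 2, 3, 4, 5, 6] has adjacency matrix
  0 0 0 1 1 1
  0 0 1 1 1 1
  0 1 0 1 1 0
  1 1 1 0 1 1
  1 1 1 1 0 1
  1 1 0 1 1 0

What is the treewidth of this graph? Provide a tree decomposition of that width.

Treewidth 3.
One optimal decomposition is:
Bags: B1 = {1, 4, 5, 6}  B2 = {2, 4, 5, 6}  B3 = {2, 3, 4, 5}
Tree: B1–B2, B2–B3

The largest bag has 4 vertices, giving width 3; this decomposition certifies tw(G) ≤ 3. Conversely, {1, 4, 5, 6} is a clique of size 4, and the vertices of any clique must share a bag in every tree decomposition; so some bag has ≥ 4 vertices and tw(G) ≥ 3. Combining the bounds, tw(G) = 3.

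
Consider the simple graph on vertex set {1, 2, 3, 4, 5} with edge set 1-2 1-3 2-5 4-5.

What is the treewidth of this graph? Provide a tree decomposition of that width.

Treewidth 1.
Bags: B1 = {4, 5}  B2 = {2, 5}  B3 = {1, 2}  B4 = {1, 3}
Tree: B1–B2, B2–B3, B3–B4

Every bag has size at most 2, so the width is 2 − 1 = 1 and tw(G) ≤ 1. Any graph with an edge has treewidth ≥ 1, and G has the edge 4–5. The upper and lower bounds meet at 1, so that is the treewidth.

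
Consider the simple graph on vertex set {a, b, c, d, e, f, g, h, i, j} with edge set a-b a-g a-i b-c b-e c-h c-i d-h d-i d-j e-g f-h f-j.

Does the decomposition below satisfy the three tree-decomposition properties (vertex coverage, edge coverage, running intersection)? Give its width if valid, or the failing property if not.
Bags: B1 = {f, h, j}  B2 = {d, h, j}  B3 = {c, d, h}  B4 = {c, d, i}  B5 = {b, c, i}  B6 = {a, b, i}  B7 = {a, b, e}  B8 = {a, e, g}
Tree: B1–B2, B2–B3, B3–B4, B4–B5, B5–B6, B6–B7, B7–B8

Checking the three conditions: (i) the bags cover all of {a, b, c, d, e, f, g, h, i, j}; (ii) for each edge, some bag contains both endpoints; (iii) the bags containing any fixed vertex form a subtree. All hold, so the decomposition is valid with width 3 − 1 = 2.

Yes; width 2.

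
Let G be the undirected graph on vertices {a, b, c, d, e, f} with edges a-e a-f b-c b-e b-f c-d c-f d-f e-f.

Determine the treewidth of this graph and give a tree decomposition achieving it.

Treewidth 2.
One optimal decomposition is:
Bags: B1 = {b, e, f}  B2 = {b, c, f}  B3 = {c, d, f}  B4 = {a, e, f}
Tree: B1–B2, B2–B3, B1–B4

Each bag holds 3 vertices, so the decomposition has width 2, which upper-bounds the treewidth. Conversely, {c, d, f} is a clique of size 3, and the vertices of any clique must share a bag in every tree decomposition; so some bag has ≥ 3 vertices and tw(G) ≥ 2. Combining the bounds, tw(G) = 2.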